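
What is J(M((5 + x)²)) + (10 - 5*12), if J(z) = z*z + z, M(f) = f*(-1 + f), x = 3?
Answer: 16261006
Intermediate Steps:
J(z) = z + z² (J(z) = z² + z = z + z²)
J(M((5 + x)²)) + (10 - 5*12) = ((5 + 3)²*(-1 + (5 + 3)²))*(1 + (5 + 3)²*(-1 + (5 + 3)²)) + (10 - 5*12) = (8²*(-1 + 8²))*(1 + 8²*(-1 + 8²)) + (10 - 60) = (64*(-1 + 64))*(1 + 64*(-1 + 64)) - 50 = (64*63)*(1 + 64*63) - 50 = 4032*(1 + 4032) - 50 = 4032*4033 - 50 = 16261056 - 50 = 16261006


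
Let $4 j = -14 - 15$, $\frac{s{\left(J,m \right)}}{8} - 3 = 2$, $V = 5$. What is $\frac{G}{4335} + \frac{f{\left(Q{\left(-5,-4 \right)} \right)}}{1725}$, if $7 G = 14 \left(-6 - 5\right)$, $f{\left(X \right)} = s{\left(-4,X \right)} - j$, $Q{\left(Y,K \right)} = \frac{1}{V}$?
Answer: $\frac{44501}{1994100} \approx 0.022316$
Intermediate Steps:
$s{\left(J,m \right)} = 40$ ($s{\left(J,m \right)} = 24 + 8 \cdot 2 = 24 + 16 = 40$)
$j = - \frac{29}{4}$ ($j = \frac{-14 - 15}{4} = \frac{1}{4} \left(-29\right) = - \frac{29}{4} \approx -7.25$)
$Q{\left(Y,K \right)} = \frac{1}{5}$
$f{\left(X \right)} = \frac{189}{4}$ ($f{\left(X \right)} = 40 - - \frac{29}{4} = 40 + \frac{29}{4} = \frac{189}{4}$)
$G = -22$ ($G = \frac{14 \left(-6 - 5\right)}{7} = \frac{14 \left(-11\right)}{7} = \frac{1}{7} \left(-154\right) = -22$)
$\frac{G}{4335} + \frac{f{\left(Q{\left(-5,-4 \right)} \right)}}{1725} = - \frac{22}{4335} + \frac{189}{4 \cdot 1725} = \left(-22\right) \frac{1}{4335} + \frac{189}{4} \cdot \frac{1}{1725} = - \frac{22}{4335} + \frac{63}{2300} = \frac{44501}{1994100}$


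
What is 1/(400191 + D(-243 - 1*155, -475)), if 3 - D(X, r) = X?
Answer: 1/400592 ≈ 2.4963e-6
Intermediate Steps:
D(X, r) = 3 - X
1/(400191 + D(-243 - 1*155, -475)) = 1/(400191 + (3 - (-243 - 1*155))) = 1/(400191 + (3 - (-243 - 155))) = 1/(400191 + (3 - 1*(-398))) = 1/(400191 + (3 + 398)) = 1/(400191 + 401) = 1/400592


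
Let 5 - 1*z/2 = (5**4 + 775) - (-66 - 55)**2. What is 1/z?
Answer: 1/26492 ≈ 3.7747e-5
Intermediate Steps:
z = 26492 (z = 10 - 2*((5**4 + 775) - (-66 - 55)**2) = 10 - 2*((625 + 775) - 1*(-121)**2) = 10 - 2*(1400 - 1*14641) = 10 - 2*(1400 - 14641) = 10 - 2*(-13241) = 10 + 26482 = 26492)
1/z = 1/26492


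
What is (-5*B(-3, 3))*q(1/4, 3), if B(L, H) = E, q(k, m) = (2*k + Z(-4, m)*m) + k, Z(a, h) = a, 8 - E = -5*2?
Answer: 2025/2 ≈ 1012.5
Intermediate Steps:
E = 18 (E = 8 - (-5)*2 = 8 - 1*(-10) = 8 + 10 = 18)
q(k, m) = -4*m + 3*k (q(k, m) = (2*k - 4*m) + k = (-4*m + 2*k) + k = -4*m + 3*k)
B(L, H) = 18
(-5*B(-3, 3))*q(1/4, 3) = (-5*18)*(-4*3 + 3/4) = -90*(-12 + 3*(¼)) = -90*(-12 + ¾) = -90*(-45/4) = 2025/2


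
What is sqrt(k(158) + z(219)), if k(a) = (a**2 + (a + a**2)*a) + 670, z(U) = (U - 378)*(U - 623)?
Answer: sqrt(4059146) ≈ 2014.7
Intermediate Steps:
z(U) = (-623 + U)*(-378 + U) (z(U) = (-378 + U)*(-623 + U) = (-623 + U)*(-378 + U))
k(a) = 670 + a**2 + a*(a + a**2) (k(a) = (a**2 + a*(a + a**2)) + 670 = 670 + a**2 + a*(a + a**2))
sqrt(k(158) + z(219)) = sqrt((670 + 158**3 + 2*158**2) + (235494 + 219**2 - 1001*219)) = sqrt((670 + 3944312 + 2*24964) + (235494 + 47961 - 219219)) = sqrt((670 + 3944312 + 49928) + 64236) = sqrt(3994910 + 64236) = sqrt(4059146)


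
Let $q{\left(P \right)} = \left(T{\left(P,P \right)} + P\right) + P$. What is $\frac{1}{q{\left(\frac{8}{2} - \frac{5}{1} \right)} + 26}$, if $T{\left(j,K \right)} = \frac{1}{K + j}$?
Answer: $\frac{2}{47} \approx 0.042553$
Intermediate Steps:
$q{\left(P \right)} = \frac{1}{2 P} + 2 P$ ($q{\left(P \right)} = \left(\frac{1}{P + P} + P\right) + P = \left(\frac{1}{2 P} + P\right) + P = \left(P + \frac{1}{2 P}\right) + P = \frac{1}{2 P} + 2 P$)
$\frac{1}{q{\left(\frac{8}{2} - \frac{5}{1} \right)} + 26} = \frac{1}{\left(\frac{1}{2 \left(\frac{8}{2} - \frac{5}{1}\right)} + 2 \left(\frac{8}{2} - \frac{5}{1}\right)\right) + 26} = \frac{1}{\left(\frac{1}{2 \left(8 \cdot \frac{1}{2} - 5\right)} + 2 \left(8 \cdot \frac{1}{2} - 5\right)\right) + 26} = \frac{1}{\left(\frac{1}{2 \left(4 - 5\right)} + 2 \left(4 - 5\right)\right) + 26} = \frac{1}{\left(\frac{1}{2 \left(-1\right)} + 2 \left(-1\right)\right) + 26} = \frac{1}{\left(\frac{1}{2} \left(-1\right) - 2\right) + 26} = \frac{1}{\left(- \frac{1}{2} - 2\right) + 26} = \frac{1}{- \frac{5}{2} + 26} = \frac{1}{\frac{47}{2}} = \frac{2}{47}$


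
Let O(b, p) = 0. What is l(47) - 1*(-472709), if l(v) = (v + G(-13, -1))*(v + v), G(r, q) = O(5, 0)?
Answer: 477127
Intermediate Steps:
G(r, q) = 0
l(v) = 2*v**2 (l(v) = (v + 0)*(v + v) = v*(2*v) = 2*v**2)
l(47) - 1*(-472709) = 2*47**2 - 1*(-472709) = 2*2209 + 472709 = 4418 + 472709 = 477127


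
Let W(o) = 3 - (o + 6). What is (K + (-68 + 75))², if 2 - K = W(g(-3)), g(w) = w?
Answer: 81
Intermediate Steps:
W(o) = -3 - o (W(o) = 3 - (6 + o) = 3 + (-6 - o) = -3 - o)
K = 2 (K = 2 - (-3 - 1*(-3)) = 2 - (-3 + 3) = 2 - 1*0 = 2 + 0 = 2)
(K + (-68 + 75))² = (2 + (-68 + 75))² = (2 + 7)² = 9² = 81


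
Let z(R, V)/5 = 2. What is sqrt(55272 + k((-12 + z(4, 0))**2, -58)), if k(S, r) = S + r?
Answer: sqrt(55218) ≈ 234.99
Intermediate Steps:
z(R, V) = 10 (z(R, V) = 5*2 = 10)
sqrt(55272 + k((-12 + z(4, 0))**2, -58)) = sqrt(55272 + ((-12 + 10)**2 - 58)) = sqrt(55272 + ((-2)**2 - 58)) = sqrt(55272 + (4 - 58)) = sqrt(55272 - 54) = sqrt(55218)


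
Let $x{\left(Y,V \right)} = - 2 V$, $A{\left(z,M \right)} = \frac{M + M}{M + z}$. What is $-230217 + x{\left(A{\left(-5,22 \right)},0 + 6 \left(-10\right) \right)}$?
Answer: $-230097$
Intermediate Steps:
$A{\left(z,M \right)} = \frac{2 M}{M + z}$
$-230217 + x{\left(A{\left(-5,22 \right)},0 + 6 \left(-10\right) \right)} = -230217 - 2 \left(0 + 6 \left(-10\right)\right) = -230217 - 2 \left(0 - 60\right) = -230217 - -120 = -230217 + 120 = -230097$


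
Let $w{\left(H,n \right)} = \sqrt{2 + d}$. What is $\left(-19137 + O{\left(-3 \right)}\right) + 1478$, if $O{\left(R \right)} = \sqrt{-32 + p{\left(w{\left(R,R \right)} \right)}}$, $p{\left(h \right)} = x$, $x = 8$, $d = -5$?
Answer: $-17659 + 2 i \sqrt{6} \approx -17659.0 + 4.899 i$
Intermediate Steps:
$w{\left(H,n \right)} = i \sqrt{3}$ ($w{\left(H,n \right)} = \sqrt{2 - 5} = \sqrt{-3} = i \sqrt{3}$)
$p{\left(h \right)} = 8$
$O{\left(R \right)} = 2 i \sqrt{6}$ ($O{\left(R \right)} = \sqrt{-32 + 8} = \sqrt{-24} = 2 i \sqrt{6}$)
$\left(-19137 + O{\left(-3 \right)}\right) + 1478 = \left(-19137 + 2 i \sqrt{6}\right) + 1478 = -17659 + 2 i \sqrt{6}$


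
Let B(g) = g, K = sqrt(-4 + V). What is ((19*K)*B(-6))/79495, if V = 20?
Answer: -456/79495 ≈ -0.0057362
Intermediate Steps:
K = 4 (K = sqrt(-4 + 20) = sqrt(16) = 4)
((19*K)*B(-6))/79495 = ((19*4)*(-6))/79495 = (76*(-6))*(1/79495) = -456*1/79495 = -456/79495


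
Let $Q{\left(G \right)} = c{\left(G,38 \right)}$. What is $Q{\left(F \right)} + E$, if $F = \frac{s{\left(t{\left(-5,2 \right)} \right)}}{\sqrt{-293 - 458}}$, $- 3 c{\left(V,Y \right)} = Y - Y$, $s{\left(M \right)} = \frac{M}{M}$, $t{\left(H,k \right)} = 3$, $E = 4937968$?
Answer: $4937968$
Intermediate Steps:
$s{\left(M \right)} = 1$
$c{\left(V,Y \right)} = 0$ ($c{\left(V,Y \right)} = - \frac{Y - Y}{3} = \left(- \frac{1}{3}\right) 0 = 0$)
$F = - \frac{i \sqrt{751}}{751}$ ($F = 1 \frac{1}{\sqrt{-293 - 458}} = 1 \frac{1}{\sqrt{-751}} = 1 \frac{1}{i \sqrt{751}} = 1 \left(- \frac{i \sqrt{751}}{751}\right) = - \frac{i \sqrt{751}}{751} \approx - 0.03649 i$)
$Q{\left(G \right)} = 0$
$Q{\left(F \right)} + E = 0 + 4937968 = 4937968$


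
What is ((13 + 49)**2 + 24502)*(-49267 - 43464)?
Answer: -2628552926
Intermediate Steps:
((13 + 49)**2 + 24502)*(-49267 - 43464) = (62**2 + 24502)*(-92731) = (3844 + 24502)*(-92731) = 28346*(-92731) = -2628552926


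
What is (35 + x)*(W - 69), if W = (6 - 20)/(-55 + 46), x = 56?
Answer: -55237/9 ≈ -6137.4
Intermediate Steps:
W = 14/9 (W = -14/(-9) = -14*(-1/9) = 14/9 ≈ 1.5556)
(35 + x)*(W - 69) = (35 + 56)*(14/9 - 69) = 91*(-607/9) = -55237/9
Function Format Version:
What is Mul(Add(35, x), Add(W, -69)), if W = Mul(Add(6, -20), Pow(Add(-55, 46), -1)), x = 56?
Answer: Rational(-55237, 9) ≈ -6137.4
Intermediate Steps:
W = Rational(14, 9) (W = Mul(-14, Pow(-9, -1)) = Mul(-14, Rational(-1, 9)) = Rational(14, 9) ≈ 1.5556)
Mul(Add(35, x), Add(W, -69)) = Mul(Add(35, 56), Add(Rational(14, 9), -69)) = Mul(91, Rational(-607, 9)) = Rational(-55237, 9)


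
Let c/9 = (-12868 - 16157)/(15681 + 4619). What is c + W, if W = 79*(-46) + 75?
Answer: -2900357/812 ≈ -3571.9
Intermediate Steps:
W = -3559 (W = -3634 + 75 = -3559)
c = -10449/812 (c = 9*((-12868 - 16157)/(15681 + 4619)) = 9*(-29025/20300) = 9*(-29025*1/20300) = 9*(-1161/812) = -10449/812 ≈ -12.868)
c + W = -10449/812 - 3559 = -2900357/812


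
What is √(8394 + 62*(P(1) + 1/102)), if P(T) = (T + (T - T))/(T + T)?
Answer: √21915006/51 ≈ 91.791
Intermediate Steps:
P(T) = ½ (P(T) = (T + 0)/((2*T)) = T*(1/(2*T)) = ½)
√(8394 + 62*(P(1) + 1/102)) = √(8394 + 62*(½ + 1/102)) = √(8394 + 62*(26/51)) = √(8394 + 1612/51) = √(429706/51) = √21915006/51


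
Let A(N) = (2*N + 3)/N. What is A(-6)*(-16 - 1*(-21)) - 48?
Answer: -81/2 ≈ -40.500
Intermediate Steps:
A(N) = (3 + 2*N)/N
A(-6)*(-16 - 1*(-21)) - 48 = (2 + 3/(-6))*(-16 - 1*(-21)) - 48 = (2 + 3*(-1/6))*(-16 + 21) - 48 = (2 - 1/2)*5 - 48 = (3/2)*5 - 48 = 15/2 - 48 = -81/2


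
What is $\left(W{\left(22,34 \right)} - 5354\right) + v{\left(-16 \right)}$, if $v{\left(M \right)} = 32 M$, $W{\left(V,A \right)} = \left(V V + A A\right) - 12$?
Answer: $-4238$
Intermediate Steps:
$W{\left(V,A \right)} = -12 + A^{2} + V^{2}$ ($W{\left(V,A \right)} = \left(V^{2} + A^{2}\right) - 12 = \left(A^{2} + V^{2}\right) - 12 = -12 + A^{2} + V^{2}$)
$\left(W{\left(22,34 \right)} - 5354\right) + v{\left(-16 \right)} = \left(\left(-12 + 34^{2} + 22^{2}\right) - 5354\right) + 32 \left(-16\right) = \left(\left(-12 + 1156 + 484\right) - 5354\right) - 512 = \left(1628 - 5354\right) - 512 = -3726 - 512 = -4238$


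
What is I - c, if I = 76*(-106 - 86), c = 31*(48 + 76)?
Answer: -18436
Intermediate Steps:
c = 3844 (c = 31*124 = 3844)
I = -14592 (I = 76*(-192) = -14592)
I - c = -14592 - 1*3844 = -14592 - 3844 = -18436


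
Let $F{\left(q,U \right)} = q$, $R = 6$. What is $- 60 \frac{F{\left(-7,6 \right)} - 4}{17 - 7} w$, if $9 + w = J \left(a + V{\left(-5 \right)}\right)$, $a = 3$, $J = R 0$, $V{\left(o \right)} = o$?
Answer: $-594$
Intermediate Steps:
$J = 0$ ($J = 6 \cdot 0 = 0$)
$w = -9$ ($w = -9 + 0 \left(3 - 5\right) = -9 + 0 \left(-2\right) = -9 + 0 = -9$)
$- 60 \frac{F{\left(-7,6 \right)} - 4}{17 - 7} w = - 60 \frac{-7 - 4}{17 - 7} \left(-9\right) = - 60 \left(- \frac{11}{10}\right) \left(-9\right) = - 60 \left(\left(-11\right) \frac{1}{10}\right) \left(-9\right) = \left(-60\right) \left(- \frac{11}{10}\right) \left(-9\right) = 66 \left(-9\right) = -594$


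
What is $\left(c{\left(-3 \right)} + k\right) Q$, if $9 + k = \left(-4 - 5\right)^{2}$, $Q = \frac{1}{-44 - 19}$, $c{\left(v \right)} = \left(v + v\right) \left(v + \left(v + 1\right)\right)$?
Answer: $- \frac{34}{21} \approx -1.619$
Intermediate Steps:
$c{\left(v \right)} = 2 v \left(1 + 2 v\right)$ ($c{\left(v \right)} = 2 v \left(v + \left(1 + v\right)\right) = 2 v \left(1 + 2 v\right)$)
$Q = - \frac{1}{63}$ ($Q = \frac{1}{-63} = - \frac{1}{63} \approx -0.015873$)
$k = 72$ ($k = -9 + \left(-4 - 5\right)^{2} = -9 + \left(-9\right)^{2} = -9 + 81 = 72$)
$\left(c{\left(-3 \right)} + k\right) Q = \left(2 \left(-3\right) \left(1 + 2 \left(-3\right)\right) + 72\right) \left(- \frac{1}{63}\right) = \left(2 \left(-3\right) \left(1 - 6\right) + 72\right) \left(- \frac{1}{63}\right) = \left(2 \left(-3\right) \left(-5\right) + 72\right) \left(- \frac{1}{63}\right) = \left(30 + 72\right) \left(- \frac{1}{63}\right) = 102 \left(- \frac{1}{63}\right) = - \frac{34}{21}$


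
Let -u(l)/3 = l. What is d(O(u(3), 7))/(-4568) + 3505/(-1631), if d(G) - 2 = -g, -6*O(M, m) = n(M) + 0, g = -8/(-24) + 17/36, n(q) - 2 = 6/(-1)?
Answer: -576460373/268214688 ≈ -2.1493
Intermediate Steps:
n(q) = -4 (n(q) = 2 + 6/(-1) = 2 + 6*(-1) = 2 - 6 = -4)
g = 29/36 (g = -8*(-1/24) + 17*(1/36) = ⅓ + 17/36 = 29/36 ≈ 0.80556)
u(l) = -3*l
O(M, m) = ⅔ (O(M, m) = -(-4 + 0)/6 = -⅙*(-4) = ⅔)
d(G) = 43/36 (d(G) = 2 - 1*29/36 = 2 - 29/36 = 43/36)
d(O(u(3), 7))/(-4568) + 3505/(-1631) = (43/36)/(-4568) + 3505/(-1631) = (43/36)*(-1/4568) + 3505*(-1/1631) = -43/164448 - 3505/1631 = -576460373/268214688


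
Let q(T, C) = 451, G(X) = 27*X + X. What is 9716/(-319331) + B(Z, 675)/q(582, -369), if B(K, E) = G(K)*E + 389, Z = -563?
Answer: -308889593987/13092571 ≈ -23593.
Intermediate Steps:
G(X) = 28*X
B(K, E) = 389 + 28*E*K (B(K, E) = (28*K)*E + 389 = 28*E*K + 389 = 389 + 28*E*K)
9716/(-319331) + B(Z, 675)/q(582, -369) = 9716/(-319331) + (389 + 28*675*(-563))/451 = 9716*(-1/319331) + (389 - 10640700)*(1/451) = -9716/319331 - 10640311*1/451 = -9716/319331 - 967301/41 = -308889593987/13092571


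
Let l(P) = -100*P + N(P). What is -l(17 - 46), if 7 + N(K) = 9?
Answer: -2902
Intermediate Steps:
N(K) = 2 (N(K) = -7 + 9 = 2)
l(P) = 2 - 100*P (l(P) = -100*P + 2 = 2 - 100*P)
-l(17 - 46) = -(2 - 100*(17 - 46)) = -(2 - 100*(-29)) = -(2 + 2900) = -1*2902 = -2902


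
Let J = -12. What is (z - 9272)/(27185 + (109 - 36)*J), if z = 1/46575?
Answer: -431843399/1225341675 ≈ -0.35243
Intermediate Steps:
z = 1/46575 ≈ 2.1471e-5
(z - 9272)/(27185 + (109 - 36)*J) = (1/46575 - 9272)/(27185 + (109 - 36)*(-12)) = -431843399/(46575*(27185 + 73*(-12))) = -431843399/(46575*(27185 - 876)) = -431843399/46575/26309 = -431843399/46575*1/26309 = -431843399/1225341675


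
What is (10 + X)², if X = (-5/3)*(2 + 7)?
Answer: 25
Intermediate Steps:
X = -15 (X = -5*⅓*9 = -5/3*9 = -15)
(10 + X)² = (10 - 15)² = (-5)² = 25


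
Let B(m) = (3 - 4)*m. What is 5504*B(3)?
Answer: -16512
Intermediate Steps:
B(m) = -m
5504*B(3) = 5504*(-1*3) = 5504*(-3) = -16512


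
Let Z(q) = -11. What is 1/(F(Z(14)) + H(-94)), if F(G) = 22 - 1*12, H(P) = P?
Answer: -1/84 ≈ -0.011905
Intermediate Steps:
F(G) = 10 (F(G) = 22 - 12 = 10)
1/(F(Z(14)) + H(-94)) = 1/(10 - 94) = 1/(-84) = -1/84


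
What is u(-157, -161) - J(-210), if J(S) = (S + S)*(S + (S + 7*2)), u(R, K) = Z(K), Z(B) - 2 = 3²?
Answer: -170509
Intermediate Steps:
Z(B) = 11 (Z(B) = 2 + 3² = 2 + 9 = 11)
u(R, K) = 11
J(S) = 2*S*(14 + 2*S) (J(S) = (2*S)*(S + (S + 14)) = (2*S)*(S + (14 + S)) = (2*S)*(14 + 2*S) = 2*S*(14 + 2*S))
u(-157, -161) - J(-210) = 11 - 4*(-210)*(7 - 210) = 11 - 4*(-210)*(-203) = 11 - 1*170520 = 11 - 170520 = -170509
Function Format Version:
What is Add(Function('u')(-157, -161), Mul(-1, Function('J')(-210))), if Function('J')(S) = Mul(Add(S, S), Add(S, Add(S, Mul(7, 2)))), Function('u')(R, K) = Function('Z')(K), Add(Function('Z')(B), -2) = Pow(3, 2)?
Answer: -170509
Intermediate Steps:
Function('Z')(B) = 11 (Function('Z')(B) = Add(2, Pow(3, 2)) = Add(2, 9) = 11)
Function('u')(R, K) = 11
Function('J')(S) = Mul(2, S, Add(14, Mul(2, S))) (Function('J')(S) = Mul(Mul(2, S), Add(S, Add(S, 14))) = Mul(Mul(2, S), Add(S, Add(14, S))) = Mul(Mul(2, S), Add(14, Mul(2, S))) = Mul(2, S, Add(14, Mul(2, S))))
Add(Function('u')(-157, -161), Mul(-1, Function('J')(-210))) = Add(11, Mul(-1, Mul(4, -210, Add(7, -210)))) = Add(11, Mul(-1, Mul(4, -210, -203))) = Add(11, Mul(-1, 170520)) = Add(11, -170520) = -170509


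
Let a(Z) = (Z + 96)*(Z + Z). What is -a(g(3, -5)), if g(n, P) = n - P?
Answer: -1664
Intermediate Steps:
a(Z) = 2*Z*(96 + Z) (a(Z) = (96 + Z)*(2*Z) = 2*Z*(96 + Z))
-a(g(3, -5)) = -2*(3 - 1*(-5))*(96 + (3 - 1*(-5))) = -2*(3 + 5)*(96 + (3 + 5)) = -2*8*(96 + 8) = -2*8*104 = -1*1664 = -1664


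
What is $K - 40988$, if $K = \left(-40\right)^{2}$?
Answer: $-39388$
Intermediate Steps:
$K = 1600$
$K - 40988 = 1600 - 40988 = -39388$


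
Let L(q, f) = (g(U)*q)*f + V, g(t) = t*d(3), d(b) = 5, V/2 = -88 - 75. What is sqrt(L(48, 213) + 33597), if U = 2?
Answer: sqrt(135511) ≈ 368.12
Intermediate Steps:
V = -326 (V = 2*(-88 - 75) = 2*(-163) = -326)
g(t) = 5*t (g(t) = t*5 = 5*t)
L(q, f) = -326 + 10*f*q (L(q, f) = ((5*2)*q)*f - 326 = (10*q)*f - 326 = 10*f*q - 326 = -326 + 10*f*q)
sqrt(L(48, 213) + 33597) = sqrt((-326 + 10*213*48) + 33597) = sqrt((-326 + 102240) + 33597) = sqrt(101914 + 33597) = sqrt(135511)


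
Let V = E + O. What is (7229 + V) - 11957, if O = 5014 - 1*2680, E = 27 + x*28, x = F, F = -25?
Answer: -3067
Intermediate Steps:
x = -25
E = -673 (E = 27 - 25*28 = 27 - 700 = -673)
O = 2334 (O = 5014 - 2680 = 2334)
V = 1661 (V = -673 + 2334 = 1661)
(7229 + V) - 11957 = (7229 + 1661) - 11957 = 8890 - 11957 = -3067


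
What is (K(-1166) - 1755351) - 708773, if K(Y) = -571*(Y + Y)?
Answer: -1132552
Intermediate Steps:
K(Y) = -1142*Y
(K(-1166) - 1755351) - 708773 = (-1142*(-1166) - 1755351) - 708773 = (1331572 - 1755351) - 708773 = -423779 - 708773 = -1132552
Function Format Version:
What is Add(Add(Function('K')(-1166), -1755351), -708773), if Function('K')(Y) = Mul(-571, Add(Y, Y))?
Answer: -1132552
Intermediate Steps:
Function('K')(Y) = Mul(-1142, Y) (Function('K')(Y) = Mul(-571, Mul(2, Y)) = Mul(-1142, Y))
Add(Add(Function('K')(-1166), -1755351), -708773) = Add(Add(Mul(-1142, -1166), -1755351), -708773) = Add(Add(1331572, -1755351), -708773) = Add(-423779, -708773) = -1132552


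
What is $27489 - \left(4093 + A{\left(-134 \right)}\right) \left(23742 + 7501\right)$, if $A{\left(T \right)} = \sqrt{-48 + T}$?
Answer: $-127850110 - 31243 i \sqrt{182} \approx -1.2785 \cdot 10^{8} - 4.2149 \cdot 10^{5} i$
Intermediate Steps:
$27489 - \left(4093 + A{\left(-134 \right)}\right) \left(23742 + 7501\right) = 27489 - \left(4093 + \sqrt{-48 - 134}\right) \left(23742 + 7501\right) = 27489 - \left(4093 + \sqrt{-182}\right) 31243 = 27489 - \left(4093 + i \sqrt{182}\right) 31243 = 27489 - \left(127877599 + 31243 i \sqrt{182}\right) = -127850110 - 31243 i \sqrt{182}$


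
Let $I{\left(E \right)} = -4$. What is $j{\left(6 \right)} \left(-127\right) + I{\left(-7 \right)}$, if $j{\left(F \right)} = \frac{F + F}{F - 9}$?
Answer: $504$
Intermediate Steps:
$j{\left(F \right)} = \frac{2 F}{-9 + F}$
$j{\left(6 \right)} \left(-127\right) + I{\left(-7 \right)} = 2 \cdot 6 \frac{1}{-9 + 6} \left(-127\right) - 4 = 2 \cdot 6 \frac{1}{-3} \left(-127\right) - 4 = 2 \cdot 6 \left(- \frac{1}{3}\right) \left(-127\right) - 4 = \left(-4\right) \left(-127\right) - 4 = 508 - 4 = 504$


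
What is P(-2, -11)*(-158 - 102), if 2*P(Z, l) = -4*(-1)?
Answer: -520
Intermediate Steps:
P(Z, l) = 2 (P(Z, l) = (-4*(-1))/2 = (1/2)*4 = 2)
P(-2, -11)*(-158 - 102) = 2*(-158 - 102) = 2*(-260) = -520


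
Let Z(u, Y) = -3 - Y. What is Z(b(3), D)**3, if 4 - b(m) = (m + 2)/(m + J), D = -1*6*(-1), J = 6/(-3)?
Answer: -729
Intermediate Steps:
J = -2 (J = 6*(-1/3) = -2)
D = 6 (D = -6*(-1) = 6)
b(m) = 4 - (2 + m)/(-2 + m) (b(m) = 4 - (m + 2)/(m - 2) = 4 - (2 + m)/(-2 + m))
Z(b(3), D)**3 = (-3 - 1*6)**3 = (-3 - 6)**3 = (-9)**3 = -729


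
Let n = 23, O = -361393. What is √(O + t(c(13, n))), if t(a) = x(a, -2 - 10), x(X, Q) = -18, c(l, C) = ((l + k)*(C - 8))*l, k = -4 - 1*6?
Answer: I*√361411 ≈ 601.17*I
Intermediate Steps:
k = -10 (k = -4 - 6 = -10)
c(l, C) = l*(-10 + l)*(-8 + C) (c(l, C) = ((l - 10)*(C - 8))*l = ((-10 + l)*(-8 + C))*l = l*(-10 + l)*(-8 + C))
t(a) = -18
√(O + t(c(13, n))) = √(-361393 - 18) = √(-361411) = I*√361411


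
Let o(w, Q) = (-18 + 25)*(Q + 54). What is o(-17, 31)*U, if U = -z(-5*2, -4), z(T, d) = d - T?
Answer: -3570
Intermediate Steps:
o(w, Q) = 378 + 7*Q (o(w, Q) = 7*(54 + Q) = 378 + 7*Q)
U = -6 (U = -(-4 - (-5)*2) = -(-4 - 1*(-10)) = -(-4 + 10) = -1*6 = -6)
o(-17, 31)*U = (378 + 7*31)*(-6) = (378 + 217)*(-6) = 595*(-6) = -3570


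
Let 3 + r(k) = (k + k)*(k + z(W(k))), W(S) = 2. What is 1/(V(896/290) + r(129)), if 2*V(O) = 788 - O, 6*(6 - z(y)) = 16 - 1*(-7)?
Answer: 145/4963416 ≈ 2.9214e-5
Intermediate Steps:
z(y) = 13/6 (z(y) = 6 - (16 - 1*(-7))/6 = 6 - (16 + 7)/6 = 6 - 1/6*23 = 6 - 23/6 = 13/6)
V(O) = 394 - O/2 (V(O) = (788 - O)/2 = 394 - O/2)
r(k) = -3 + 2*k*(13/6 + k) (r(k) = -3 + (k + k)*(k + 13/6) = -3 + (2*k)*(13/6 + k) = -3 + 2*k*(13/6 + k))
1/(V(896/290) + r(129)) = 1/((394 - 448/290) + (-3 + 2*129**2 + (13/3)*129)) = 1/((394 - 448/290) + (-3 + 2*16641 + 559)) = 1/((394 - 1/2*448/145) + (-3 + 33282 + 559)) = 1/((394 - 224/145) + 33838) = 1/(56906/145 + 33838) = 1/(4963416/145) = 145/4963416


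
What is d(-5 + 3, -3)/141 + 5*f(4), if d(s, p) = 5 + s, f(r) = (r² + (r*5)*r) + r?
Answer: 23501/47 ≈ 500.02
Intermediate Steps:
f(r) = r + 6*r² (f(r) = (r² + (5*r)*r) + r = (r² + 5*r²) + r = 6*r² + r = r + 6*r²)
d(-5 + 3, -3)/141 + 5*f(4) = (5 + (-5 + 3))/141 + 5*(4*(1 + 6*4)) = (5 - 2)*(1/141) + 5*(4*(1 + 24)) = 3*(1/141) + 5*(4*25) = 1/47 + 5*100 = 1/47 + 500 = 23501/47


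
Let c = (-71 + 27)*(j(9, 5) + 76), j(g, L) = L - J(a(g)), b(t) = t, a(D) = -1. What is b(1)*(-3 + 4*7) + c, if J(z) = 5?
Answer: -3319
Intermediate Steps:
j(g, L) = -5 + L (j(g, L) = L - 1*5 = L - 5 = -5 + L)
c = -3344 (c = (-71 + 27)*((-5 + 5) + 76) = -44*(0 + 76) = -44*76 = -3344)
b(1)*(-3 + 4*7) + c = 1*(-3 + 4*7) - 3344 = 1*(-3 + 28) - 3344 = 1*25 - 3344 = 25 - 3344 = -3319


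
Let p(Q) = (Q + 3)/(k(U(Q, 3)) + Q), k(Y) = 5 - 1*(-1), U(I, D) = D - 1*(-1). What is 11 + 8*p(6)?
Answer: 17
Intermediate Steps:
U(I, D) = 1 + D (U(I, D) = D + 1 = 1 + D)
k(Y) = 6 (k(Y) = 5 + 1 = 6)
p(Q) = (3 + Q)/(6 + Q) (p(Q) = (Q + 3)/(6 + Q) = (3 + Q)/(6 + Q))
11 + 8*p(6) = 11 + 8*((3 + 6)/(6 + 6)) = 11 + 8*(9/12) = 11 + 8*((1/12)*9) = 11 + 8*(3/4) = 11 + 6 = 17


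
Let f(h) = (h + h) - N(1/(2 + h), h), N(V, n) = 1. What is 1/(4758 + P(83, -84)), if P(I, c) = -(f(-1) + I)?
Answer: 1/4678 ≈ 0.00021377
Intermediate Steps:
f(h) = -1 + 2*h (f(h) = (h + h) - 1*1 = 2*h - 1 = -1 + 2*h)
P(I, c) = 3 - I (P(I, c) = -((-1 + 2*(-1)) + I) = -((-1 - 2) + I) = -(-3 + I) = 3 - I)
1/(4758 + P(83, -84)) = 1/(4758 + (3 - 1*83)) = 1/(4758 + (3 - 83)) = 1/(4758 - 80) = 1/4678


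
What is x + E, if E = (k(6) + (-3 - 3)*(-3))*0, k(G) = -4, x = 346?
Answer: 346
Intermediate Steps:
E = 0 (E = (-4 + (-3 - 3)*(-3))*0 = (-4 - 6*(-3))*0 = (-4 + 18)*0 = 14*0 = 0)
x + E = 346 + 0 = 346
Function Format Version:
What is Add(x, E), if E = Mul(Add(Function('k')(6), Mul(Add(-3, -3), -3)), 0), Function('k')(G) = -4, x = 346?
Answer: 346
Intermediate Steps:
E = 0 (E = Mul(Add(-4, Mul(Add(-3, -3), -3)), 0) = Mul(Add(-4, Mul(-6, -3)), 0) = Mul(Add(-4, 18), 0) = Mul(14, 0) = 0)
Add(x, E) = Add(346, 0) = 346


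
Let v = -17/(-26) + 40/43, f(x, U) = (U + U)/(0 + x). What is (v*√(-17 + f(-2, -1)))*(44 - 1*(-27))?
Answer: 251482*I/559 ≈ 449.88*I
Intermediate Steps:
f(x, U) = 2*U/x (f(x, U) = (2*U)/x = 2*U/x)
v = 1771/1118 (v = -17*(-1/26) + 40*(1/43) = 17/26 + 40/43 = 1771/1118 ≈ 1.5841)
(v*√(-17 + f(-2, -1)))*(44 - 1*(-27)) = (1771*√(-17 + 2*(-1)/(-2))/1118)*(44 - 1*(-27)) = (1771*√(-17 + 2*(-1)*(-½))/1118)*(44 + 27) = (1771*√(-17 + 1)/1118)*71 = (1771*√(-16)/1118)*71 = (1771*(4*I)/1118)*71 = (3542*I/559)*71 = 251482*I/559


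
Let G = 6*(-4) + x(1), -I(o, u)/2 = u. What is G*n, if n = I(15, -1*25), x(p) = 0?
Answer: -1200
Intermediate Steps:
I(o, u) = -2*u
n = 50 (n = -(-2)*25 = -2*(-25) = 50)
G = -24 (G = 6*(-4) + 0 = -24 + 0 = -24)
G*n = -24*50 = -1200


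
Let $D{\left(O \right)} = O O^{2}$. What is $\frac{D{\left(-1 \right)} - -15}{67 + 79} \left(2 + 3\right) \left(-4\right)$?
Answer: $- \frac{140}{73} \approx -1.9178$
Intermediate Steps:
$D{\left(O \right)} = O^{3}$
$\frac{D{\left(-1 \right)} - -15}{67 + 79} \left(2 + 3\right) \left(-4\right) = \frac{\left(-1\right)^{3} - -15}{67 + 79} \left(2 + 3\right) \left(-4\right) = \frac{-1 + 15}{146} \cdot 5 \left(-4\right) = \frac{1}{146} \cdot 14 \left(-20\right) = \frac{7}{73} \left(-20\right) = - \frac{140}{73}$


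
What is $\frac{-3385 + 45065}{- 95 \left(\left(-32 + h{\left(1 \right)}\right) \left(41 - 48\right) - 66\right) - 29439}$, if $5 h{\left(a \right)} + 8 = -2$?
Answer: $- \frac{41680}{45779} \approx -0.91046$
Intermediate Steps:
$h{\left(a \right)} = -2$ ($h{\left(a \right)} = - \frac{8}{5} + \frac{1}{5} \left(-2\right) = - \frac{8}{5} - \frac{2}{5} = -2$)
$\frac{-3385 + 45065}{- 95 \left(\left(-32 + h{\left(1 \right)}\right) \left(41 - 48\right) - 66\right) - 29439} = \frac{-3385 + 45065}{- 95 \left(\left(-32 - 2\right) \left(41 - 48\right) - 66\right) - 29439} = \frac{41680}{- 95 \left(\left(-34\right) \left(-7\right) - 66\right) - 29439} = \frac{41680}{- 95 \left(238 - 66\right) - 29439} = \frac{41680}{\left(-95\right) 172 - 29439} = \frac{41680}{-16340 - 29439} = \frac{41680}{-45779} = 41680 \left(- \frac{1}{45779}\right) = - \frac{41680}{45779}$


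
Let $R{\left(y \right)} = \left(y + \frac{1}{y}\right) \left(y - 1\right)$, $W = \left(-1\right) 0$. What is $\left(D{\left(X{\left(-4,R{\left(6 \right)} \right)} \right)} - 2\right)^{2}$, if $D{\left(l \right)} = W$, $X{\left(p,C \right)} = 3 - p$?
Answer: $4$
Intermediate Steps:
$W = 0$
$R{\left(y \right)} = \left(-1 + y\right) \left(y + \frac{1}{y}\right)$ ($R{\left(y \right)} = \left(y + \frac{1}{y}\right) \left(-1 + y\right) = \left(-1 + y\right) \left(y + \frac{1}{y}\right)$)
$D{\left(l \right)} = 0$
$\left(D{\left(X{\left(-4,R{\left(6 \right)} \right)} \right)} - 2\right)^{2} = \left(0 - 2\right)^{2} = \left(-2\right)^{2} = 4$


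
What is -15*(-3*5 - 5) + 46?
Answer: 346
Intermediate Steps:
-15*(-3*5 - 5) + 46 = -15*(-15 - 5) + 46 = -15*(-20) + 46 = 300 + 46 = 346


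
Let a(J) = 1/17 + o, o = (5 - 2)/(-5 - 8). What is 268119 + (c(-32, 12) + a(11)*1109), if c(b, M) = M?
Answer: 59214809/221 ≈ 2.6794e+5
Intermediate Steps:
o = -3/13 (o = 3/(-13) = 3*(-1/13) = -3/13 ≈ -0.23077)
a(J) = -38/221 (a(J) = 1/17 - 3/13 = -38/221)
268119 + (c(-32, 12) + a(11)*1109) = 268119 + (12 - 38/221*1109) = 268119 + (12 - 42142/221) = 268119 - 39490/221 = 59214809/221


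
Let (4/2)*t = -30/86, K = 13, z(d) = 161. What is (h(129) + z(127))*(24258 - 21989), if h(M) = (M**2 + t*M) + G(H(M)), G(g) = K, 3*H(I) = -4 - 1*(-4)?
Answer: 76204365/2 ≈ 3.8102e+7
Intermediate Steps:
H(I) = 0 (H(I) = (-4 - 1*(-4))/3 = (-4 + 4)/3 = (1/3)*0 = 0)
G(g) = 13
t = -15/86 (t = (-30/86)/2 = (-30*1/86)/2 = (1/2)*(-15/43) = -15/86 ≈ -0.17442)
h(M) = 13 + M**2 - 15*M/86 (h(M) = (M**2 - 15*M/86) + 13 = 13 + M**2 - 15*M/86)
(h(129) + z(127))*(24258 - 21989) = ((13 + 129**2 - 15/86*129) + 161)*(24258 - 21989) = ((13 + 16641 - 45/2) + 161)*2269 = (33263/2 + 161)*2269 = (33585/2)*2269 = 76204365/2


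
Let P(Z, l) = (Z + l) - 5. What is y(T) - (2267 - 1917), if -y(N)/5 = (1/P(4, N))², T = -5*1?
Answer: -12605/36 ≈ -350.14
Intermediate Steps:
T = -5
P(Z, l) = -5 + Z + l
y(N) = -5/(-1 + N)² (y(N) = -5/(-5 + 4 + N)² = -5/(-1 + N)²)
y(T) - (2267 - 1917) = -5/(-1 - 5)² - (2267 - 1917) = -5/(-6)² - 1*350 = -5*1/36 - 350 = -5/36 - 350 = -12605/36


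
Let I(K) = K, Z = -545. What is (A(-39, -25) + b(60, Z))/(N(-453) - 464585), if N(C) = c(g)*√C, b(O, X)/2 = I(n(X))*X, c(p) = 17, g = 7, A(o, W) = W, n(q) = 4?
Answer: 2037205225/215839353142 + 74545*I*√453/215839353142 ≈ 0.0094385 + 7.3508e-6*I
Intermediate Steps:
b(O, X) = 8*X (b(O, X) = 2*(4*X) = 8*X)
N(C) = 17*√C
(A(-39, -25) + b(60, Z))/(N(-453) - 464585) = (-25 + 8*(-545))/(17*√(-453) - 464585) = (-25 - 4360)/(17*(I*√453) - 464585) = -4385/(17*I*√453 - 464585) = -4385/(-464585 + 17*I*√453)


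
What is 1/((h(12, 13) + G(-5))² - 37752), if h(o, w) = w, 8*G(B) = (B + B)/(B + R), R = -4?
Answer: -1296/48702863 ≈ -2.6610e-5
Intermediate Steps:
G(B) = B/(4*(-4 + B)) (G(B) = ((B + B)/(B - 4))/8 = ((2*B)/(-4 + B))/8 = (2*B/(-4 + B))/8 = B/(4*(-4 + B)))
1/((h(12, 13) + G(-5))² - 37752) = 1/((13 + (¼)*(-5)/(-4 - 5))² - 37752) = 1/((13 + (¼)*(-5)/(-9))² - 37752) = 1/((13 + (¼)*(-5)*(-⅑))² - 37752) = 1/((13 + 5/36)² - 37752) = 1/((473/36)² - 37752) = 1/(223729/1296 - 37752) = 1/(-48702863/1296) = -1296/48702863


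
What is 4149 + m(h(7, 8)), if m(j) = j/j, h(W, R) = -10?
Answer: 4150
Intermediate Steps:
m(j) = 1
4149 + m(h(7, 8)) = 4149 + 1 = 4150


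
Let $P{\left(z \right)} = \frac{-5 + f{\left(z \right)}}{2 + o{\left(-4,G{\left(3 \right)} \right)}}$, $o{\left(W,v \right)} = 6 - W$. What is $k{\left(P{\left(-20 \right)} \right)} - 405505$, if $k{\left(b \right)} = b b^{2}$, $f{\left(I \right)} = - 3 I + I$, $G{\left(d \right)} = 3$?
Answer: $- \frac{700669765}{1728} \approx -4.0548 \cdot 10^{5}$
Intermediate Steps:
$f{\left(I \right)} = - 2 I$
$P{\left(z \right)} = - \frac{5}{12} - \frac{z}{6}$ ($P{\left(z \right)} = \frac{-5 - 2 z}{2 + \left(6 - -4\right)} = \frac{-5 - 2 z}{2 + \left(6 + 4\right)} = \frac{-5 - 2 z}{2 + 10} = \frac{-5 - 2 z}{12} = \left(-5 - 2 z\right) \frac{1}{12} = - \frac{5}{12} - \frac{z}{6}$)
$k{\left(b \right)} = b^{3}$
$k{\left(P{\left(-20 \right)} \right)} - 405505 = \left(- \frac{5}{12} - - \frac{10}{3}\right)^{3} - 405505 = \left(- \frac{5}{12} + \frac{10}{3}\right)^{3} - 405505 = \left(\frac{35}{12}\right)^{3} - 405505 = \frac{42875}{1728} - 405505 = - \frac{700669765}{1728}$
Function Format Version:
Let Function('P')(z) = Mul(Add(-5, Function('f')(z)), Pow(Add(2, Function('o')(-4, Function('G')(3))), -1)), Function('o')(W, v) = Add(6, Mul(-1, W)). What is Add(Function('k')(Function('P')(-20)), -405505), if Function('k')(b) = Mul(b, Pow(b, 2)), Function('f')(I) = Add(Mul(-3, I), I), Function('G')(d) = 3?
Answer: Rational(-700669765, 1728) ≈ -4.0548e+5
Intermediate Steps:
Function('f')(I) = Mul(-2, I)
Function('P')(z) = Add(Rational(-5, 12), Mul(Rational(-1, 6), z)) (Function('P')(z) = Mul(Add(-5, Mul(-2, z)), Pow(Add(2, Add(6, Mul(-1, -4))), -1)) = Mul(Add(-5, Mul(-2, z)), Pow(Add(2, Add(6, 4)), -1)) = Mul(Add(-5, Mul(-2, z)), Pow(Add(2, 10), -1)) = Mul(Add(-5, Mul(-2, z)), Pow(12, -1)) = Mul(Add(-5, Mul(-2, z)), Rational(1, 12)) = Add(Rational(-5, 12), Mul(Rational(-1, 6), z)))
Function('k')(b) = Pow(b, 3)
Add(Function('k')(Function('P')(-20)), -405505) = Add(Pow(Add(Rational(-5, 12), Mul(Rational(-1, 6), -20)), 3), -405505) = Add(Pow(Add(Rational(-5, 12), Rational(10, 3)), 3), -405505) = Add(Pow(Rational(35, 12), 3), -405505) = Add(Rational(42875, 1728), -405505) = Rational(-700669765, 1728)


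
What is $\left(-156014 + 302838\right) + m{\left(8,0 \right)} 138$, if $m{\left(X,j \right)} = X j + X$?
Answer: $147928$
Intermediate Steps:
$m{\left(X,j \right)} = X + X j$
$\left(-156014 + 302838\right) + m{\left(8,0 \right)} 138 = \left(-156014 + 302838\right) + 8 \left(1 + 0\right) 138 = 146824 + 8 \cdot 1 \cdot 138 = 146824 + 8 \cdot 138 = 146824 + 1104 = 147928$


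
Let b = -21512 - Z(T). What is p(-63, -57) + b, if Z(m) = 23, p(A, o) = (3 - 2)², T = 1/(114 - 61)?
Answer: -21534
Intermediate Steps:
T = 1/53 ≈ 0.018868
p(A, o) = 1 (p(A, o) = 1² = 1)
b = -21535 (b = -21512 - 1*23 = -21512 - 23 = -21535)
p(-63, -57) + b = 1 - 21535 = -21534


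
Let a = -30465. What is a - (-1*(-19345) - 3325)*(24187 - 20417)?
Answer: -60425865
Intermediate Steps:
a - (-1*(-19345) - 3325)*(24187 - 20417) = -30465 - (-1*(-19345) - 3325)*(24187 - 20417) = -30465 - (19345 - 3325)*3770 = -30465 - 16020*3770 = -30465 - 1*60395400 = -30465 - 60395400 = -60425865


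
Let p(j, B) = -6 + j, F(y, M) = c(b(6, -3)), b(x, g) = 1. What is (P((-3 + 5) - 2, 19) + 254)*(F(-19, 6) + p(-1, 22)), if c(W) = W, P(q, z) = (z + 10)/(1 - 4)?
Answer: -1466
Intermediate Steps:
P(q, z) = -10/3 - z/3 (P(q, z) = (10 + z)/(-3) = (10 + z)*(-1/3) = -10/3 - z/3)
F(y, M) = 1
(P((-3 + 5) - 2, 19) + 254)*(F(-19, 6) + p(-1, 22)) = ((-10/3 - 1/3*19) + 254)*(1 + (-6 - 1)) = ((-10/3 - 19/3) + 254)*(1 - 7) = (-29/3 + 254)*(-6) = (733/3)*(-6) = -1466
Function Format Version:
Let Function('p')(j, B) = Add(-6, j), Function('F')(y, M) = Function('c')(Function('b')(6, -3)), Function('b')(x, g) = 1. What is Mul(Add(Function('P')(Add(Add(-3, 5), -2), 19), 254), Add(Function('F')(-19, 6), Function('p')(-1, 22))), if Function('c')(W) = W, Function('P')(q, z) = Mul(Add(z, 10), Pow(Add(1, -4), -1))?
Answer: -1466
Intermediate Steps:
Function('P')(q, z) = Add(Rational(-10, 3), Mul(Rational(-1, 3), z)) (Function('P')(q, z) = Mul(Add(10, z), Pow(-3, -1)) = Mul(Add(10, z), Rational(-1, 3)) = Add(Rational(-10, 3), Mul(Rational(-1, 3), z)))
Function('F')(y, M) = 1
Mul(Add(Function('P')(Add(Add(-3, 5), -2), 19), 254), Add(Function('F')(-19, 6), Function('p')(-1, 22))) = Mul(Add(Add(Rational(-10, 3), Mul(Rational(-1, 3), 19)), 254), Add(1, Add(-6, -1))) = Mul(Add(Add(Rational(-10, 3), Rational(-19, 3)), 254), Add(1, -7)) = Mul(Add(Rational(-29, 3), 254), -6) = Mul(Rational(733, 3), -6) = -1466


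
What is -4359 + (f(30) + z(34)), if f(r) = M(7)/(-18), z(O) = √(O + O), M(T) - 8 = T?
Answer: -26159/6 + 2*√17 ≈ -4351.6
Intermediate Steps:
M(T) = 8 + T
z(O) = √2*√O (z(O) = √(2*O) = √2*√O)
f(r) = -⅚ (f(r) = (8 + 7)/(-18) = 15*(-1/18) = -⅚)
-4359 + (f(30) + z(34)) = -4359 + (-⅚ + √2*√34) = -4359 + (-⅚ + 2*√17) = -26159/6 + 2*√17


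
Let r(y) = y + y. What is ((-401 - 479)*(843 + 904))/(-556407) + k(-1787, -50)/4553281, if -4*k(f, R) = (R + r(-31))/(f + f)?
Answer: 12509057315882222/4527324151982829 ≈ 2.7630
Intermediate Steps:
r(y) = 2*y
k(f, R) = -(-62 + R)/(8*f) (k(f, R) = -(R + 2*(-31))/(4*(f + f)) = -(R - 62)/(4*(2*f)) = -(-62 + R)*1/(2*f)/4 = -(-62 + R)/(8*f))
((-401 - 479)*(843 + 904))/(-556407) + k(-1787, -50)/4553281 = ((-401 - 479)*(843 + 904))/(-556407) + ((⅛)*(62 - 1*(-50))/(-1787))/4553281 = -880*1747*(-1/556407) + ((⅛)*(-1/1787)*(62 + 50))*(1/4553281) = -1537360*(-1/556407) + ((⅛)*(-1/1787)*112)*(1/4553281) = 1537360/556407 - 14/1787*1/4553281 = 1537360/556407 - 14/8136713147 = 12509057315882222/4527324151982829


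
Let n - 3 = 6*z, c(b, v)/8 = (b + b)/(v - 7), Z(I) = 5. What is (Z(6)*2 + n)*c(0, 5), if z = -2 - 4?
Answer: 0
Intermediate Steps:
c(b, v) = 16*b/(-7 + v) (c(b, v) = 8*((b + b)/(v - 7)) = 8*((2*b)/(-7 + v)) = 8*(2*b/(-7 + v)) = 16*b/(-7 + v))
z = -6
n = -33 (n = 3 + 6*(-6) = 3 - 36 = -33)
(Z(6)*2 + n)*c(0, 5) = (5*2 - 33)*(16*0/(-7 + 5)) = (10 - 33)*(16*0/(-2)) = -368*0*(-1)/2 = -23*0 = 0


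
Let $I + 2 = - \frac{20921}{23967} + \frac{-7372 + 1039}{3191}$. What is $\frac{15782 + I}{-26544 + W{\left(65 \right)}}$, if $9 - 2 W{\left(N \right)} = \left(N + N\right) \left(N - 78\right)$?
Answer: $- \frac{2413230593476}{3930163760133} \approx -0.61403$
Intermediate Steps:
$W{\left(N \right)} = \frac{9}{2} - N \left(-78 + N\right)$ ($W{\left(N \right)} = \frac{9}{2} - \frac{\left(N + N\right) \left(N - 78\right)}{2} = \frac{9}{2} - \frac{2 N \left(-78 + N\right)}{2} = \frac{9}{2} - N \left(-78 + N\right)$)
$I = - \frac{371499316}{76478697}$ ($I = -2 + \left(- \frac{20921}{23967} + \frac{-7372 + 1039}{3191}\right) = -2 - \frac{218541922}{76478697} = - \frac{371499316}{76478697} \approx -4.8576$)
$\frac{15782 + I}{-26544 + W{\left(65 \right)}} = \frac{15782 - \frac{371499316}{76478697}}{-26544 + \left(\frac{9}{2} - 65^{2} + 78 \cdot 65\right)} = \frac{1206615296738}{76478697 \left(-26544 + \left(\frac{9}{2} - 4225 + 5070\right)\right)} = \frac{1206615296738}{76478697 \left(-26544 + \frac{1699}{2}\right)} = \frac{1206615296738}{76478697 \left(- \frac{51389}{2}\right)} = \frac{1206615296738}{76478697} \left(- \frac{2}{51389}\right) = - \frac{2413230593476}{3930163760133}$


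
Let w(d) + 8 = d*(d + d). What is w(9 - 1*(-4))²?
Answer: 108900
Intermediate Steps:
w(d) = -8 + 2*d² (w(d) = -8 + d*(d + d) = -8 + d*(2*d) = -8 + 2*d²)
w(9 - 1*(-4))² = (-8 + 2*(9 - 1*(-4))²)² = (-8 + 2*(9 + 4)²)² = (-8 + 2*13²)² = (-8 + 2*169)² = (-8 + 338)² = 330² = 108900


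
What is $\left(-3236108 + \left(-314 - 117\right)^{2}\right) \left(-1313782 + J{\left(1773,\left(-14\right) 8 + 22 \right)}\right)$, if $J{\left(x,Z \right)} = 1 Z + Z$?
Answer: $4008040044814$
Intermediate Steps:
$J{\left(x,Z \right)} = 2 Z$ ($J{\left(x,Z \right)} = Z + Z = 2 Z$)
$\left(-3236108 + \left(-314 - 117\right)^{2}\right) \left(-1313782 + J{\left(1773,\left(-14\right) 8 + 22 \right)}\right) = \left(-3236108 + \left(-314 - 117\right)^{2}\right) \left(-1313782 + 2 \left(\left(-14\right) 8 + 22\right)\right) = \left(-3236108 + \left(-431\right)^{2}\right) \left(-1313782 + 2 \left(-112 + 22\right)\right) = \left(-3236108 + 185761\right) \left(-1313782 + 2 \left(-90\right)\right) = - 3050347 \left(-1313782 - 180\right) = \left(-3050347\right) \left(-1313962\right) = 4008040044814$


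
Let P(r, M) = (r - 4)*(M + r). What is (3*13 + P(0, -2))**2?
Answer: 2209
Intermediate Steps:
P(r, M) = (-4 + r)*(M + r)
(3*13 + P(0, -2))**2 = (3*13 + (0**2 - 4*(-2) - 4*0 - 2*0))**2 = (39 + (0 + 8 + 0 + 0))**2 = (39 + 8)**2 = 47**2 = 2209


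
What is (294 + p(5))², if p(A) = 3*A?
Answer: 95481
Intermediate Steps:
(294 + p(5))² = (294 + 3*5)² = (294 + 15)² = 309² = 95481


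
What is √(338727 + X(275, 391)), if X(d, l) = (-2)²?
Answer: √338731 ≈ 582.01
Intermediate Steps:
X(d, l) = 4
√(338727 + X(275, 391)) = √(338727 + 4) = √338731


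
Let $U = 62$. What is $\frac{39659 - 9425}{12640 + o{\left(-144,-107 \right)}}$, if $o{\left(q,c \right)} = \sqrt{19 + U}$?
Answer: $\frac{30234}{12649} \approx 2.3902$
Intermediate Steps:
$o{\left(q,c \right)} = 9$ ($o{\left(q,c \right)} = \sqrt{19 + 62} = \sqrt{81} = 9$)
$\frac{39659 - 9425}{12640 + o{\left(-144,-107 \right)}} = \frac{39659 - 9425}{12640 + 9} = \frac{30234}{12649}$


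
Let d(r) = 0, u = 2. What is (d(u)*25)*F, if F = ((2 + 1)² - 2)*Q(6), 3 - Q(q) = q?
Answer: 0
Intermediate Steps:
Q(q) = 3 - q
F = -21 (F = ((2 + 1)² - 2)*(3 - 1*6) = (3² - 2)*(3 - 6) = (9 - 2)*(-3) = 7*(-3) = -21)
(d(u)*25)*F = (0*25)*(-21) = 0*(-21) = 0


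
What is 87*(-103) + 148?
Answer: -8813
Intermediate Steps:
87*(-103) + 148 = -8961 + 148 = -8813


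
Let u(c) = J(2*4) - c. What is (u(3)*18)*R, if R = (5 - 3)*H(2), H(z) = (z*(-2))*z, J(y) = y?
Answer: -1440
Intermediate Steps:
H(z) = -2*z² (H(z) = (-2*z)*z = -2*z²)
u(c) = 8 - c (u(c) = 2*4 - c = 8 - c)
R = -16 (R = (5 - 3)*(-2*2²) = 2*(-2*4) = 2*(-8) = -16)
(u(3)*18)*R = ((8 - 1*3)*18)*(-16) = ((8 - 3)*18)*(-16) = (5*18)*(-16) = 90*(-16) = -1440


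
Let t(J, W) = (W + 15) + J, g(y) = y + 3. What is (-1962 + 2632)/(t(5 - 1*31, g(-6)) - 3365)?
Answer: -670/3379 ≈ -0.19828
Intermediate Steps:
g(y) = 3 + y
t(J, W) = 15 + J + W (t(J, W) = (15 + W) + J = 15 + J + W)
(-1962 + 2632)/(t(5 - 1*31, g(-6)) - 3365) = (-1962 + 2632)/((15 + (5 - 1*31) + (3 - 6)) - 3365) = 670/((15 + (5 - 31) - 3) - 3365) = 670/((15 - 26 - 3) - 3365) = 670/(-14 - 3365) = 670/(-3379) = 670*(-1/3379) = -670/3379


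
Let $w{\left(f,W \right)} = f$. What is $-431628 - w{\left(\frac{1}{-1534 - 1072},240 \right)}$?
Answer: $- \frac{1124822567}{2606} \approx -4.3163 \cdot 10^{5}$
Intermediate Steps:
$-431628 - w{\left(\frac{1}{-1534 - 1072},240 \right)} = -431628 - \frac{1}{-1534 - 1072} = -431628 - \frac{1}{-2606} = -431628 - - \frac{1}{2606} = -431628 + \frac{1}{2606} = - \frac{1124822567}{2606}$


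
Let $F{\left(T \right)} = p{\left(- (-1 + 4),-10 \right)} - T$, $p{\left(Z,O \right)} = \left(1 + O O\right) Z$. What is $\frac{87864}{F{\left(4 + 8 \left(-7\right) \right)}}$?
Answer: $- \frac{87864}{251} \approx -350.06$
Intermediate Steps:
$p{\left(Z,O \right)} = Z \left(1 + O^{2}\right)$ ($p{\left(Z,O \right)} = \left(1 + O^{2}\right) Z = Z \left(1 + O^{2}\right)$)
$F{\left(T \right)} = -303 - T$ ($F{\left(T \right)} = - (-1 + 4) \left(1 + \left(-10\right)^{2}\right) - T = \left(-1\right) 3 \left(1 + 100\right) - T = \left(-3\right) 101 - T = -303 - T$)
$\frac{87864}{F{\left(4 + 8 \left(-7\right) \right)}} = \frac{87864}{-303 - \left(4 + 8 \left(-7\right)\right)} = \frac{87864}{-303 - \left(4 - 56\right)} = \frac{87864}{-303 - -52} = \frac{87864}{-303 + 52} = \frac{87864}{-251} = 87864 \left(- \frac{1}{251}\right) = - \frac{87864}{251}$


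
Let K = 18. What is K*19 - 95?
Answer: 247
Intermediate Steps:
K*19 - 95 = 18*19 - 95 = 342 - 95 = 247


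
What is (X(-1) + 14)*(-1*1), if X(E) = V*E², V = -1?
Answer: -13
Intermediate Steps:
X(E) = -E²
(X(-1) + 14)*(-1*1) = (-1*(-1)² + 14)*(-1*1) = (-1*1 + 14)*(-1) = (-1 + 14)*(-1) = 13*(-1) = -13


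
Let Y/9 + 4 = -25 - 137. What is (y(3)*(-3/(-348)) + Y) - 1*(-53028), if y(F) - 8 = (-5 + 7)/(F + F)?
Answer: 17933857/348 ≈ 51534.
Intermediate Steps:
Y = -1494 (Y = -36 + 9*(-25 - 137) = -36 + 9*(-162) = -36 - 1458 = -1494)
y(F) = 8 + 1/F (y(F) = 8 + (-5 + 7)/(F + F) = 8 + 2/((2*F)) = 8 + 2*(1/(2*F)) = 8 + 1/F)
(y(3)*(-3/(-348)) + Y) - 1*(-53028) = ((8 + 1/3)*(-3/(-348)) - 1494) - 1*(-53028) = ((8 + ⅓)*(-3*(-1/348)) - 1494) + 53028 = ((25/3)*(1/116) - 1494) + 53028 = (25/348 - 1494) + 53028 = -519887/348 + 53028 = 17933857/348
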